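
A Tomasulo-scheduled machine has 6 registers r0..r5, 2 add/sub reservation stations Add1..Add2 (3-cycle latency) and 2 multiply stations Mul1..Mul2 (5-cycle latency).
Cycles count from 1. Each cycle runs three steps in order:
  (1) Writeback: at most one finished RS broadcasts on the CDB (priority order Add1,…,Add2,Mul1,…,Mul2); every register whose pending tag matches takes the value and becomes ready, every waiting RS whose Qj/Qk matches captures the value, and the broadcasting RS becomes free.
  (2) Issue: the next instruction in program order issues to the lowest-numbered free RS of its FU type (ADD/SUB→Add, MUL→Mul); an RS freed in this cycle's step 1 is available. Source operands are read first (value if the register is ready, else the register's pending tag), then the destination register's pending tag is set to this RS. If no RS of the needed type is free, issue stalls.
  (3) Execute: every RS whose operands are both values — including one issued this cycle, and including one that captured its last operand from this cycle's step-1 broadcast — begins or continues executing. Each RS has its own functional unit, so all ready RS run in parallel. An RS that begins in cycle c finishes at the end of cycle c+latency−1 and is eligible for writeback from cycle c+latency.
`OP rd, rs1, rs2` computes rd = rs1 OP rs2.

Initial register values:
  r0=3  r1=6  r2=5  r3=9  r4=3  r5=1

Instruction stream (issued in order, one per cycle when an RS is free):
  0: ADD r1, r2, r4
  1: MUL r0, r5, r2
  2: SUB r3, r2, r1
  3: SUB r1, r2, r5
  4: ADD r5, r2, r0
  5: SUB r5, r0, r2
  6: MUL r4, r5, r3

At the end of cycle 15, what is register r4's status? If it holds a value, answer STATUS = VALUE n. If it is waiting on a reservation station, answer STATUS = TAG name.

STATUS = TAG Mul1

  c1: issue ADD r1<-Add1  regs: r0:3,r1:Add1,r2:5,r3:9,r4:3,r5:1
  c2: issue MUL r0<-Mul1  regs: r0:Mul1,r1:Add1,r2:5,r3:9,r4:3,r5:1
  c3: issue SUB r3<-Add2  regs: r0:Mul1,r1:Add1,r2:5,r3:Add2,r4:3,r5:1
  c4: CDB Add1=8; issue SUB r1<-Add1  regs: r0:Mul1,r1:Add1,r2:5,r3:Add2,r4:3,r5:1
  c5: stall  regs: r0:Mul1,r1:Add1,r2:5,r3:Add2,r4:3,r5:1
  c6: stall  regs: r0:Mul1,r1:Add1,r2:5,r3:Add2,r4:3,r5:1
  c7: CDB Add1=4; issue ADD r5<-Add1  regs: r0:Mul1,r1:4,r2:5,r3:Add2,r4:3,r5:Add1
  c8: CDB Add2=-3; issue SUB r5<-Add2  regs: r0:Mul1,r1:4,r2:5,r3:-3,r4:3,r5:Add2
  c9: CDB Mul1=5; issue MUL r4<-Mul1  regs: r0:5,r1:4,r2:5,r3:-3,r4:Mul1,r5:Add2
  c10: -  regs: r0:5,r1:4,r2:5,r3:-3,r4:Mul1,r5:Add2
  c11: -  regs: r0:5,r1:4,r2:5,r3:-3,r4:Mul1,r5:Add2
  c12: CDB Add1=10  regs: r0:5,r1:4,r2:5,r3:-3,r4:Mul1,r5:Add2
  c13: CDB Add2=0  regs: r0:5,r1:4,r2:5,r3:-3,r4:Mul1,r5:0
  c14: -  regs: r0:5,r1:4,r2:5,r3:-3,r4:Mul1,r5:0
  c15: -  regs: r0:5,r1:4,r2:5,r3:-3,r4:Mul1,r5:0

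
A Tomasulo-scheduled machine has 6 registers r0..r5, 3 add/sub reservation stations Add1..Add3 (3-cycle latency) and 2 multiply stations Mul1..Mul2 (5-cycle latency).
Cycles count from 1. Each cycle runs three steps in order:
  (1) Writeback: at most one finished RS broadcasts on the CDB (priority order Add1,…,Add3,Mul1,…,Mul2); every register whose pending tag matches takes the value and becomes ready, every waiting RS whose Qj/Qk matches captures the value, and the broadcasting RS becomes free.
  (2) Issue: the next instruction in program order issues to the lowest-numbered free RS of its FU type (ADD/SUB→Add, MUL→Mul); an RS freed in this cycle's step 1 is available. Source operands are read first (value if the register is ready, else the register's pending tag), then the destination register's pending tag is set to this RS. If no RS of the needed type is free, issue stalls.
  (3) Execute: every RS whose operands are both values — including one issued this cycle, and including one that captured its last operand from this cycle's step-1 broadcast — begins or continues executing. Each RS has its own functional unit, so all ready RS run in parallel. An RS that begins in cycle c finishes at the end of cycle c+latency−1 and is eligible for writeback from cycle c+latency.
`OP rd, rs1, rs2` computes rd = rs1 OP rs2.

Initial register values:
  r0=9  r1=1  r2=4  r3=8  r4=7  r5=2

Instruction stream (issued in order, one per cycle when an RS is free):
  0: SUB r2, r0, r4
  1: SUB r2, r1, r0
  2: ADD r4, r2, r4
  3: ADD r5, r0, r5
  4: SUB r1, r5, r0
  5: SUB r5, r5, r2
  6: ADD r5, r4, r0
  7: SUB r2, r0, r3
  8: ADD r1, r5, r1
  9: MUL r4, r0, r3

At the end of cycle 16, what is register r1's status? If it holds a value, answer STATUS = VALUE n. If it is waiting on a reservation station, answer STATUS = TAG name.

c1: issue SUB r2<-Add1 | r0:9,r1:1,r2:Add1,r3:8,r4:7,r5:2
c2: issue SUB r2<-Add2 | r0:9,r1:1,r2:Add2,r3:8,r4:7,r5:2
c3: issue ADD r4<-Add3 | r0:9,r1:1,r2:Add2,r3:8,r4:Add3,r5:2
c4: CDB Add1=2; issue ADD r5<-Add1 | r0:9,r1:1,r2:Add2,r3:8,r4:Add3,r5:Add1
c5: CDB Add2=-8; issue SUB r1<-Add2 | r0:9,r1:Add2,r2:-8,r3:8,r4:Add3,r5:Add1
c6: stall | r0:9,r1:Add2,r2:-8,r3:8,r4:Add3,r5:Add1
c7: CDB Add1=11; issue SUB r5<-Add1 | r0:9,r1:Add2,r2:-8,r3:8,r4:Add3,r5:Add1
c8: CDB Add3=-1; issue ADD r5<-Add3 | r0:9,r1:Add2,r2:-8,r3:8,r4:-1,r5:Add3
c9: stall | r0:9,r1:Add2,r2:-8,r3:8,r4:-1,r5:Add3
c10: CDB Add1=19; issue SUB r2<-Add1 | r0:9,r1:Add2,r2:Add1,r3:8,r4:-1,r5:Add3
c11: CDB Add2=2; issue ADD r1<-Add2 | r0:9,r1:Add2,r2:Add1,r3:8,r4:-1,r5:Add3
c12: CDB Add3=8; issue MUL r4<-Mul1 | r0:9,r1:Add2,r2:Add1,r3:8,r4:Mul1,r5:8
c13: CDB Add1=1 | r0:9,r1:Add2,r2:1,r3:8,r4:Mul1,r5:8
c14: - | r0:9,r1:Add2,r2:1,r3:8,r4:Mul1,r5:8
c15: CDB Add2=10 | r0:9,r1:10,r2:1,r3:8,r4:Mul1,r5:8
c16: - | r0:9,r1:10,r2:1,r3:8,r4:Mul1,r5:8

STATUS = VALUE 10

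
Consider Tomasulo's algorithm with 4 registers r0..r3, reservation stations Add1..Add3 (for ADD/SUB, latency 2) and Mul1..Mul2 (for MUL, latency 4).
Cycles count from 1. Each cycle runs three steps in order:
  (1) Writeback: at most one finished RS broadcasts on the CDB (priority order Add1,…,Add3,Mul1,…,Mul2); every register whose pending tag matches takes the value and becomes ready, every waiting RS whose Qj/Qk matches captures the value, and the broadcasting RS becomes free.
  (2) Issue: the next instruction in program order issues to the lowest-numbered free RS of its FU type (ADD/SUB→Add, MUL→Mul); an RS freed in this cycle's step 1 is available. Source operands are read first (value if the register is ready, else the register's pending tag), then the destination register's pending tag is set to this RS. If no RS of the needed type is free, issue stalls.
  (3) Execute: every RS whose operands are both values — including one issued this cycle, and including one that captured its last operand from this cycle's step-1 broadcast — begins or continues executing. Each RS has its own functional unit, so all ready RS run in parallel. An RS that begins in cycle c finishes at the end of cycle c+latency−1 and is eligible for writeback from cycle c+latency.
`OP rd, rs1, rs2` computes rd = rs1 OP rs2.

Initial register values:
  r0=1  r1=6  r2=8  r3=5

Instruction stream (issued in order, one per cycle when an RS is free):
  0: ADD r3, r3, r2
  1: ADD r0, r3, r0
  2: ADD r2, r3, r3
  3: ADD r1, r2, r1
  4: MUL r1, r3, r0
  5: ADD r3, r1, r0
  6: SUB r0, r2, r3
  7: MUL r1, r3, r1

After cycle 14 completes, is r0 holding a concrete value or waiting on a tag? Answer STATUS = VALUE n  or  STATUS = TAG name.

cycle 1: issue ADD r3<-Add1 // r0:1,r1:6,r2:8,r3:Add1
cycle 2: issue ADD r0<-Add2 // r0:Add2,r1:6,r2:8,r3:Add1
cycle 3: CDB Add1=13; issue ADD r2<-Add1 // r0:Add2,r1:6,r2:Add1,r3:13
cycle 4: issue ADD r1<-Add3 // r0:Add2,r1:Add3,r2:Add1,r3:13
cycle 5: CDB Add1=26; issue MUL r1<-Mul1 // r0:Add2,r1:Mul1,r2:26,r3:13
cycle 6: CDB Add2=14; issue ADD r3<-Add1 // r0:14,r1:Mul1,r2:26,r3:Add1
cycle 7: CDB Add3=32; issue SUB r0<-Add2 // r0:Add2,r1:Mul1,r2:26,r3:Add1
cycle 8: issue MUL r1<-Mul2 // r0:Add2,r1:Mul2,r2:26,r3:Add1
cycle 9: - // r0:Add2,r1:Mul2,r2:26,r3:Add1
cycle 10: CDB Mul1=182 // r0:Add2,r1:Mul2,r2:26,r3:Add1
cycle 11: - // r0:Add2,r1:Mul2,r2:26,r3:Add1
cycle 12: CDB Add1=196 // r0:Add2,r1:Mul2,r2:26,r3:196
cycle 13: - // r0:Add2,r1:Mul2,r2:26,r3:196
cycle 14: CDB Add2=-170 // r0:-170,r1:Mul2,r2:26,r3:196

STATUS = VALUE -170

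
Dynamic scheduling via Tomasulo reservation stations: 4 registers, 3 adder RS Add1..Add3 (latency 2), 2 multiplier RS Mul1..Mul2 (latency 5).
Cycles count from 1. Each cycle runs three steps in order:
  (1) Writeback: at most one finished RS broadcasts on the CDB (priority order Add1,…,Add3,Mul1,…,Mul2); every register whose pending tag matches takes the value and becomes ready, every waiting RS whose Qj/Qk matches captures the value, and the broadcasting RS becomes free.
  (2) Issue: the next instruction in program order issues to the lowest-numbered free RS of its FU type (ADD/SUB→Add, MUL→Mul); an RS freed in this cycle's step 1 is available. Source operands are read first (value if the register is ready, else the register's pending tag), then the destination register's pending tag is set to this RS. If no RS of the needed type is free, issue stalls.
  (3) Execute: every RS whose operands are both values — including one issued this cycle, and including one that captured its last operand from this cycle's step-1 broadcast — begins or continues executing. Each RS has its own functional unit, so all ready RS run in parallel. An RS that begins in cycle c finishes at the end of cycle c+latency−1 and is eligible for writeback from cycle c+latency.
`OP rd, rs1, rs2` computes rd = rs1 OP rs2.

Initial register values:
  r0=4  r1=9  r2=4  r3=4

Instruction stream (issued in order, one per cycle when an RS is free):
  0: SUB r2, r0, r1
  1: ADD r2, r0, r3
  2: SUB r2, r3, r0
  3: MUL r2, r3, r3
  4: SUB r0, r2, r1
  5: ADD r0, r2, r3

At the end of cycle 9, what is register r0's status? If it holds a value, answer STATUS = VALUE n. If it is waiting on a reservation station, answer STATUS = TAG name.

cycle 1: issue SUB r2<-Add1 // r0:4,r1:9,r2:Add1,r3:4
cycle 2: issue ADD r2<-Add2 // r0:4,r1:9,r2:Add2,r3:4
cycle 3: CDB Add1=-5; issue SUB r2<-Add1 // r0:4,r1:9,r2:Add1,r3:4
cycle 4: CDB Add2=8; issue MUL r2<-Mul1 // r0:4,r1:9,r2:Mul1,r3:4
cycle 5: CDB Add1=0; issue SUB r0<-Add1 // r0:Add1,r1:9,r2:Mul1,r3:4
cycle 6: issue ADD r0<-Add2 // r0:Add2,r1:9,r2:Mul1,r3:4
cycle 7: - // r0:Add2,r1:9,r2:Mul1,r3:4
cycle 8: - // r0:Add2,r1:9,r2:Mul1,r3:4
cycle 9: CDB Mul1=16 // r0:Add2,r1:9,r2:16,r3:4

STATUS = TAG Add2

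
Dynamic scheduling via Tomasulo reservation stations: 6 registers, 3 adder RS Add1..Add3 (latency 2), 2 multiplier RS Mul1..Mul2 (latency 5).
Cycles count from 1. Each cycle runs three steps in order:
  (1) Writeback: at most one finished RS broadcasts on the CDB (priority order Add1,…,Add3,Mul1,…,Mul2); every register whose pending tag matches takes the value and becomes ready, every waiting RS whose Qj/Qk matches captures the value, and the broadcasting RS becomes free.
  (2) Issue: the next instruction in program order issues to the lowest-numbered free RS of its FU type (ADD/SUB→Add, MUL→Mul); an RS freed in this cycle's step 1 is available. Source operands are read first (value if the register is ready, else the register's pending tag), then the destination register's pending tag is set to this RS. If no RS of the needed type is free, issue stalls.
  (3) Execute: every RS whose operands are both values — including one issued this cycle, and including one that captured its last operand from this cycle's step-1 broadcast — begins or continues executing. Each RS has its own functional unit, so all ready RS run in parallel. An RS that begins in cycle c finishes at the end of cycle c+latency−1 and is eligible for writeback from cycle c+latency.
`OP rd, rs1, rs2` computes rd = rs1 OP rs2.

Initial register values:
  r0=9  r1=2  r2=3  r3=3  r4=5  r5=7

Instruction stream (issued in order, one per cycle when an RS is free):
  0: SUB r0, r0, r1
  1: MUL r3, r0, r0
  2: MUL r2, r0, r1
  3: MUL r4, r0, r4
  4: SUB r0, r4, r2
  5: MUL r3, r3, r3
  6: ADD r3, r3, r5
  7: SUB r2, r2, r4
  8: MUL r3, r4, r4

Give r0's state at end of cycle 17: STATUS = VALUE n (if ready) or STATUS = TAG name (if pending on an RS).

cycle 1: issue SUB r0<-Add1 // r0:Add1,r1:2,r2:3,r3:3,r4:5,r5:7
cycle 2: issue MUL r3<-Mul1 // r0:Add1,r1:2,r2:3,r3:Mul1,r4:5,r5:7
cycle 3: CDB Add1=7; issue MUL r2<-Mul2 // r0:7,r1:2,r2:Mul2,r3:Mul1,r4:5,r5:7
cycle 4: stall // r0:7,r1:2,r2:Mul2,r3:Mul1,r4:5,r5:7
cycle 5: stall // r0:7,r1:2,r2:Mul2,r3:Mul1,r4:5,r5:7
cycle 6: stall // r0:7,r1:2,r2:Mul2,r3:Mul1,r4:5,r5:7
cycle 7: stall // r0:7,r1:2,r2:Mul2,r3:Mul1,r4:5,r5:7
cycle 8: CDB Mul1=49; issue MUL r4<-Mul1 // r0:7,r1:2,r2:Mul2,r3:49,r4:Mul1,r5:7
cycle 9: CDB Mul2=14; issue SUB r0<-Add1 // r0:Add1,r1:2,r2:14,r3:49,r4:Mul1,r5:7
cycle 10: issue MUL r3<-Mul2 // r0:Add1,r1:2,r2:14,r3:Mul2,r4:Mul1,r5:7
cycle 11: issue ADD r3<-Add2 // r0:Add1,r1:2,r2:14,r3:Add2,r4:Mul1,r5:7
cycle 12: issue SUB r2<-Add3 // r0:Add1,r1:2,r2:Add3,r3:Add2,r4:Mul1,r5:7
cycle 13: CDB Mul1=35; issue MUL r3<-Mul1 // r0:Add1,r1:2,r2:Add3,r3:Mul1,r4:35,r5:7
cycle 14: - // r0:Add1,r1:2,r2:Add3,r3:Mul1,r4:35,r5:7
cycle 15: CDB Add1=21 // r0:21,r1:2,r2:Add3,r3:Mul1,r4:35,r5:7
cycle 16: CDB Add3=-21 // r0:21,r1:2,r2:-21,r3:Mul1,r4:35,r5:7
cycle 17: CDB Mul2=2401 // r0:21,r1:2,r2:-21,r3:Mul1,r4:35,r5:7

STATUS = VALUE 21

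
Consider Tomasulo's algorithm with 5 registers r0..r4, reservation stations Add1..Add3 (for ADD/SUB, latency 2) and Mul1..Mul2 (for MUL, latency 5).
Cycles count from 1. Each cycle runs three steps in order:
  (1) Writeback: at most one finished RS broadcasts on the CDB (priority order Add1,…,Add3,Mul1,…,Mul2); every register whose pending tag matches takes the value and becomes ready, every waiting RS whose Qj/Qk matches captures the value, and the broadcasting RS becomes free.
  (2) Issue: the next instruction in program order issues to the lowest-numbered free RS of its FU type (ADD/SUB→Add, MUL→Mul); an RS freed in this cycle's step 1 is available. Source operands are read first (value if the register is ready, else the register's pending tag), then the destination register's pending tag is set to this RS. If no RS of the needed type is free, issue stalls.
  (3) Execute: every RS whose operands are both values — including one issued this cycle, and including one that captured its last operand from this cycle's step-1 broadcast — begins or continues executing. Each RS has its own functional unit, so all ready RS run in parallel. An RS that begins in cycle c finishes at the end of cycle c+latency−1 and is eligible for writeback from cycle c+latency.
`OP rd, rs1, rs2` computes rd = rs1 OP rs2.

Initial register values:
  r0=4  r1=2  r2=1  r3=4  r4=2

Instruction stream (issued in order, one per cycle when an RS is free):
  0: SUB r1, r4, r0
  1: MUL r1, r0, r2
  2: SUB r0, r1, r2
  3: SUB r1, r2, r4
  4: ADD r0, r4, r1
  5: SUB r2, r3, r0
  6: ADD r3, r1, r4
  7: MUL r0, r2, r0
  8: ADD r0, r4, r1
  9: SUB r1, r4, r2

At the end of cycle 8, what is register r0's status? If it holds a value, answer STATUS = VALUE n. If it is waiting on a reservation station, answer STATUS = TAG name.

cycle 1: issue SUB r1<-Add1 // r0:4,r1:Add1,r2:1,r3:4,r4:2
cycle 2: issue MUL r1<-Mul1 // r0:4,r1:Mul1,r2:1,r3:4,r4:2
cycle 3: CDB Add1=-2; issue SUB r0<-Add1 // r0:Add1,r1:Mul1,r2:1,r3:4,r4:2
cycle 4: issue SUB r1<-Add2 // r0:Add1,r1:Add2,r2:1,r3:4,r4:2
cycle 5: issue ADD r0<-Add3 // r0:Add3,r1:Add2,r2:1,r3:4,r4:2
cycle 6: CDB Add2=-1; issue SUB r2<-Add2 // r0:Add3,r1:-1,r2:Add2,r3:4,r4:2
cycle 7: CDB Mul1=4; stall // r0:Add3,r1:-1,r2:Add2,r3:4,r4:2
cycle 8: CDB Add3=1; issue ADD r3<-Add3 // r0:1,r1:-1,r2:Add2,r3:Add3,r4:2

STATUS = VALUE 1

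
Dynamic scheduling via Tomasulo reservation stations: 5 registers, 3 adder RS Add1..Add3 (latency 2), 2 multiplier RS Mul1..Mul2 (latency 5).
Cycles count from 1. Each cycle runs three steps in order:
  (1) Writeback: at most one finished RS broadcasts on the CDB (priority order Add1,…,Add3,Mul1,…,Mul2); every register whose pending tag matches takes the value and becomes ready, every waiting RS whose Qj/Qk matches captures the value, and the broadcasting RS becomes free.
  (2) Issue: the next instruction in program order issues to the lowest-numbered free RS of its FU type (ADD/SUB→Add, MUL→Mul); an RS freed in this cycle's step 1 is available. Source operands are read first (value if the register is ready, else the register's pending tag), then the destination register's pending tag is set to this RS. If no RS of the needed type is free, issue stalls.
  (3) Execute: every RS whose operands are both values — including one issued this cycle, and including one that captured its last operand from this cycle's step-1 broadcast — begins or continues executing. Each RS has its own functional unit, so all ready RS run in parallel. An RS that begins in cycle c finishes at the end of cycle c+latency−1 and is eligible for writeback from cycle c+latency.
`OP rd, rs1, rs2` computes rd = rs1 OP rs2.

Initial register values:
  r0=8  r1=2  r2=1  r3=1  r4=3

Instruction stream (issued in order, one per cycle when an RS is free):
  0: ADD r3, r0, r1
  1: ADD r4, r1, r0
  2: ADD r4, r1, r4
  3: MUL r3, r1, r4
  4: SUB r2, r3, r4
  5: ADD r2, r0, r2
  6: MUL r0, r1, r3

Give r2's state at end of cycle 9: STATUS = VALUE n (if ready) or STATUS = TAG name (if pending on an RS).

STATUS = TAG Add1

c1: issue ADD r3<-Add1 | r0:8,r1:2,r2:1,r3:Add1,r4:3
c2: issue ADD r4<-Add2 | r0:8,r1:2,r2:1,r3:Add1,r4:Add2
c3: CDB Add1=10; issue ADD r4<-Add1 | r0:8,r1:2,r2:1,r3:10,r4:Add1
c4: CDB Add2=10; issue MUL r3<-Mul1 | r0:8,r1:2,r2:1,r3:Mul1,r4:Add1
c5: issue SUB r2<-Add2 | r0:8,r1:2,r2:Add2,r3:Mul1,r4:Add1
c6: CDB Add1=12; issue ADD r2<-Add1 | r0:8,r1:2,r2:Add1,r3:Mul1,r4:12
c7: issue MUL r0<-Mul2 | r0:Mul2,r1:2,r2:Add1,r3:Mul1,r4:12
c8: - | r0:Mul2,r1:2,r2:Add1,r3:Mul1,r4:12
c9: - | r0:Mul2,r1:2,r2:Add1,r3:Mul1,r4:12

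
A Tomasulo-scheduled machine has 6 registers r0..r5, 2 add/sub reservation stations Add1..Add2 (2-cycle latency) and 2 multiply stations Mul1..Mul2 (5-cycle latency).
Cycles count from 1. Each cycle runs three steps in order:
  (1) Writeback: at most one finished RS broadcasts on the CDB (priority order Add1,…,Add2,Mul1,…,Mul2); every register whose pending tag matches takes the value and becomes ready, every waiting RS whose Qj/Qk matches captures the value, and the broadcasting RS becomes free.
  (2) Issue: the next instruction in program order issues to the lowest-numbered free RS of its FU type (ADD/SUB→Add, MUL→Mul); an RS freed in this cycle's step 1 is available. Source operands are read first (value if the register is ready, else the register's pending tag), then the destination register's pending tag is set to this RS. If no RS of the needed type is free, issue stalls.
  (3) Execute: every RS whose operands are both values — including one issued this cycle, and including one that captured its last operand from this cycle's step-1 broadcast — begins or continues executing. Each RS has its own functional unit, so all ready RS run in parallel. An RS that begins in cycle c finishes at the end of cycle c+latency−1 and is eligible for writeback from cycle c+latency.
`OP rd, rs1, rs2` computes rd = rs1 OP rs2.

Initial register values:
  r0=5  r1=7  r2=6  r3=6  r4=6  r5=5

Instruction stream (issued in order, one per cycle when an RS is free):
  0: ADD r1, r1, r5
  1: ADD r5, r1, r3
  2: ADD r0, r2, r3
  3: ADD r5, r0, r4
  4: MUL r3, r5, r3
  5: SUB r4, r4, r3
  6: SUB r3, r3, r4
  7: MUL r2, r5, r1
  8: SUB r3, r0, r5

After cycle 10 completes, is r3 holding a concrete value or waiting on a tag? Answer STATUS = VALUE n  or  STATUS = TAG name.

STATUS = TAG Add2

  c1: issue ADD r1<-Add1  regs: r0:5,r1:Add1,r2:6,r3:6,r4:6,r5:5
  c2: issue ADD r5<-Add2  regs: r0:5,r1:Add1,r2:6,r3:6,r4:6,r5:Add2
  c3: CDB Add1=12; issue ADD r0<-Add1  regs: r0:Add1,r1:12,r2:6,r3:6,r4:6,r5:Add2
  c4: stall  regs: r0:Add1,r1:12,r2:6,r3:6,r4:6,r5:Add2
  c5: CDB Add1=12; issue ADD r5<-Add1  regs: r0:12,r1:12,r2:6,r3:6,r4:6,r5:Add1
  c6: CDB Add2=18; issue MUL r3<-Mul1  regs: r0:12,r1:12,r2:6,r3:Mul1,r4:6,r5:Add1
  c7: CDB Add1=18; issue SUB r4<-Add1  regs: r0:12,r1:12,r2:6,r3:Mul1,r4:Add1,r5:18
  c8: issue SUB r3<-Add2  regs: r0:12,r1:12,r2:6,r3:Add2,r4:Add1,r5:18
  c9: issue MUL r2<-Mul2  regs: r0:12,r1:12,r2:Mul2,r3:Add2,r4:Add1,r5:18
  c10: stall  regs: r0:12,r1:12,r2:Mul2,r3:Add2,r4:Add1,r5:18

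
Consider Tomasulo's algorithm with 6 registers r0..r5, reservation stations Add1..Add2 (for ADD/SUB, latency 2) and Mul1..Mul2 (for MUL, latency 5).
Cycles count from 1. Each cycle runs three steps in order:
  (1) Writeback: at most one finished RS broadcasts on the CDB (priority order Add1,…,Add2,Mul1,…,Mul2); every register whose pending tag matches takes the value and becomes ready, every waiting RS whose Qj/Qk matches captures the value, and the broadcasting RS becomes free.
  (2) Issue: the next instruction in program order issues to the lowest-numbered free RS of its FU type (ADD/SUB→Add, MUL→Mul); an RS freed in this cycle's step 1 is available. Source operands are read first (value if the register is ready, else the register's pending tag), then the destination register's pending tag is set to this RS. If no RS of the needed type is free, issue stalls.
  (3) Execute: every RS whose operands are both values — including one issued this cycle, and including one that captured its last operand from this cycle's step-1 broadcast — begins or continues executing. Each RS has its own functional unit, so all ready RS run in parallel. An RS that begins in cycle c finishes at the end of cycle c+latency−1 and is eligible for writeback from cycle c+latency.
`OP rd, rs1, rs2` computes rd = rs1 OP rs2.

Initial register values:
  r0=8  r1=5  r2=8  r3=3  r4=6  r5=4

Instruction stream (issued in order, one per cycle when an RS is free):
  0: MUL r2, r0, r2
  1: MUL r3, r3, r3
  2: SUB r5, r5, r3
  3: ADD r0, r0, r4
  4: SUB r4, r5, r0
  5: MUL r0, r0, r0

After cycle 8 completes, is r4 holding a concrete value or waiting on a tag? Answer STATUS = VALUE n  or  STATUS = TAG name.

cycle 1: issue MUL r2<-Mul1 // r0:8,r1:5,r2:Mul1,r3:3,r4:6,r5:4
cycle 2: issue MUL r3<-Mul2 // r0:8,r1:5,r2:Mul1,r3:Mul2,r4:6,r5:4
cycle 3: issue SUB r5<-Add1 // r0:8,r1:5,r2:Mul1,r3:Mul2,r4:6,r5:Add1
cycle 4: issue ADD r0<-Add2 // r0:Add2,r1:5,r2:Mul1,r3:Mul2,r4:6,r5:Add1
cycle 5: stall // r0:Add2,r1:5,r2:Mul1,r3:Mul2,r4:6,r5:Add1
cycle 6: CDB Add2=14; issue SUB r4<-Add2 // r0:14,r1:5,r2:Mul1,r3:Mul2,r4:Add2,r5:Add1
cycle 7: CDB Mul1=64; issue MUL r0<-Mul1 // r0:Mul1,r1:5,r2:64,r3:Mul2,r4:Add2,r5:Add1
cycle 8: CDB Mul2=9 // r0:Mul1,r1:5,r2:64,r3:9,r4:Add2,r5:Add1

STATUS = TAG Add2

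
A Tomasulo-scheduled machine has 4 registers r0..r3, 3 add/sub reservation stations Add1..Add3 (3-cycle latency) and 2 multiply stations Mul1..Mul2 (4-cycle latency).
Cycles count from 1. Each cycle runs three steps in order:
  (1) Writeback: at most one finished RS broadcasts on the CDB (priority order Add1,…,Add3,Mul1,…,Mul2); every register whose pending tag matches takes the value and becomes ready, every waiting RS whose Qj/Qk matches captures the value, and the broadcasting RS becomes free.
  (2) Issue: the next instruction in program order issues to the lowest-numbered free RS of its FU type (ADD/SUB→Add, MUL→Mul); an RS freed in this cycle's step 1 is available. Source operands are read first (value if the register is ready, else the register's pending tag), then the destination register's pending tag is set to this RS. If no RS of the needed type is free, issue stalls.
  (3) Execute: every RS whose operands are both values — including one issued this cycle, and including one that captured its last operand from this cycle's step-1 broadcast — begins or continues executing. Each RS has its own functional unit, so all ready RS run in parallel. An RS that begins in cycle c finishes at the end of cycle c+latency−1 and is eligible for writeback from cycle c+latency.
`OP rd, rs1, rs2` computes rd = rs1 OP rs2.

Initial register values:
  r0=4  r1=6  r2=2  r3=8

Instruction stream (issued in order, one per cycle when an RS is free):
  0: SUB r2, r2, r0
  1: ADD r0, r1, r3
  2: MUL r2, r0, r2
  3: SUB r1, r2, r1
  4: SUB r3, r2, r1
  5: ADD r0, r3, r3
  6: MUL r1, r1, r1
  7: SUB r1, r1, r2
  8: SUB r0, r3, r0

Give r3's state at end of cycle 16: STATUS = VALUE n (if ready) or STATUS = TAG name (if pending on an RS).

cycle 1: issue SUB r2<-Add1 // r0:4,r1:6,r2:Add1,r3:8
cycle 2: issue ADD r0<-Add2 // r0:Add2,r1:6,r2:Add1,r3:8
cycle 3: issue MUL r2<-Mul1 // r0:Add2,r1:6,r2:Mul1,r3:8
cycle 4: CDB Add1=-2; issue SUB r1<-Add1 // r0:Add2,r1:Add1,r2:Mul1,r3:8
cycle 5: CDB Add2=14; issue SUB r3<-Add2 // r0:14,r1:Add1,r2:Mul1,r3:Add2
cycle 6: issue ADD r0<-Add3 // r0:Add3,r1:Add1,r2:Mul1,r3:Add2
cycle 7: issue MUL r1<-Mul2 // r0:Add3,r1:Mul2,r2:Mul1,r3:Add2
cycle 8: stall // r0:Add3,r1:Mul2,r2:Mul1,r3:Add2
cycle 9: CDB Mul1=-28; stall // r0:Add3,r1:Mul2,r2:-28,r3:Add2
cycle 10: stall // r0:Add3,r1:Mul2,r2:-28,r3:Add2
cycle 11: stall // r0:Add3,r1:Mul2,r2:-28,r3:Add2
cycle 12: CDB Add1=-34; issue SUB r1<-Add1 // r0:Add3,r1:Add1,r2:-28,r3:Add2
cycle 13: stall // r0:Add3,r1:Add1,r2:-28,r3:Add2
cycle 14: stall // r0:Add3,r1:Add1,r2:-28,r3:Add2
cycle 15: CDB Add2=6; issue SUB r0<-Add2 // r0:Add2,r1:Add1,r2:-28,r3:6
cycle 16: CDB Mul2=1156 // r0:Add2,r1:Add1,r2:-28,r3:6

STATUS = VALUE 6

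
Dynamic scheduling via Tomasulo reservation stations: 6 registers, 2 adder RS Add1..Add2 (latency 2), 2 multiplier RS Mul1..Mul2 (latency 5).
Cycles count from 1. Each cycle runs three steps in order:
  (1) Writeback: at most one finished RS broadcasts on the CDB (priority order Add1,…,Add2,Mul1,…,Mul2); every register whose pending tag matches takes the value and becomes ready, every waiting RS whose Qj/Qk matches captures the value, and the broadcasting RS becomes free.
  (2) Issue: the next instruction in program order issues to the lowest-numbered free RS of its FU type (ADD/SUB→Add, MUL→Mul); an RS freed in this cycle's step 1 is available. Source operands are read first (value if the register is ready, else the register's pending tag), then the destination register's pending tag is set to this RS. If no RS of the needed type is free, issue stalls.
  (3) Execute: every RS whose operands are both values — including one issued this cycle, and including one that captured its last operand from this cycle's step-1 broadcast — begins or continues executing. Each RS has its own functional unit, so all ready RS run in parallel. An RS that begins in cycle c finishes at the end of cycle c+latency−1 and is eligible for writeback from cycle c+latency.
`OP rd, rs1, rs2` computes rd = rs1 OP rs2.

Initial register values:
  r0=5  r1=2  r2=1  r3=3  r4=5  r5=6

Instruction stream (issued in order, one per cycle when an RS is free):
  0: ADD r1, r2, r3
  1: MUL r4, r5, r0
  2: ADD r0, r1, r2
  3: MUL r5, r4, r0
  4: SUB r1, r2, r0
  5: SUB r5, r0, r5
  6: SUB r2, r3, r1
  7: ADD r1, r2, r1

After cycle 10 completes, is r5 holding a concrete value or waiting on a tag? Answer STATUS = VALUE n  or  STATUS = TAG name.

c1: issue ADD r1<-Add1 | r0:5,r1:Add1,r2:1,r3:3,r4:5,r5:6
c2: issue MUL r4<-Mul1 | r0:5,r1:Add1,r2:1,r3:3,r4:Mul1,r5:6
c3: CDB Add1=4; issue ADD r0<-Add1 | r0:Add1,r1:4,r2:1,r3:3,r4:Mul1,r5:6
c4: issue MUL r5<-Mul2 | r0:Add1,r1:4,r2:1,r3:3,r4:Mul1,r5:Mul2
c5: CDB Add1=5; issue SUB r1<-Add1 | r0:5,r1:Add1,r2:1,r3:3,r4:Mul1,r5:Mul2
c6: issue SUB r5<-Add2 | r0:5,r1:Add1,r2:1,r3:3,r4:Mul1,r5:Add2
c7: CDB Add1=-4; issue SUB r2<-Add1 | r0:5,r1:-4,r2:Add1,r3:3,r4:Mul1,r5:Add2
c8: CDB Mul1=30; stall | r0:5,r1:-4,r2:Add1,r3:3,r4:30,r5:Add2
c9: CDB Add1=7; issue ADD r1<-Add1 | r0:5,r1:Add1,r2:7,r3:3,r4:30,r5:Add2
c10: - | r0:5,r1:Add1,r2:7,r3:3,r4:30,r5:Add2

STATUS = TAG Add2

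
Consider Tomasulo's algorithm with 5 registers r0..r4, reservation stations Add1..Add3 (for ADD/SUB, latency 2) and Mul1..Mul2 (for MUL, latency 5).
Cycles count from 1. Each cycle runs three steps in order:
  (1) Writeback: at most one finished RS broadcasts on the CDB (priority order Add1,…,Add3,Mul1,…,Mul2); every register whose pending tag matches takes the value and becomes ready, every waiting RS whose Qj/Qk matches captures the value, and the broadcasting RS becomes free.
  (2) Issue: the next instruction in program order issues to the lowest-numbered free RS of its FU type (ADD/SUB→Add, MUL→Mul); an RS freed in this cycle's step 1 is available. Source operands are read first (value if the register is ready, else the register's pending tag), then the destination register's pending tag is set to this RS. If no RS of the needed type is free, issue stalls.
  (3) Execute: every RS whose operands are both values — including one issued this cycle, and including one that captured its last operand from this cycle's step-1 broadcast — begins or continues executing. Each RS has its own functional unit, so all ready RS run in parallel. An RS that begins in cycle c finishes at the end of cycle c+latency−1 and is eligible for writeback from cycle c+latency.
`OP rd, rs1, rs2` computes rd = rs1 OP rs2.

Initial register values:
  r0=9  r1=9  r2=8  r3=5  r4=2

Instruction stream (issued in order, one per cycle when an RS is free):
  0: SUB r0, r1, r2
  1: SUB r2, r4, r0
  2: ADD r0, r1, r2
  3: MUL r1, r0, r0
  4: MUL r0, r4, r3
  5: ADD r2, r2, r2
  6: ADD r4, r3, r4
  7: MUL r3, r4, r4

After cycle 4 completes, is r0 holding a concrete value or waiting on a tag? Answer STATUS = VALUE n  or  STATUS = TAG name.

STATUS = TAG Add1

cycle 1: issue SUB r0<-Add1 // r0:Add1,r1:9,r2:8,r3:5,r4:2
cycle 2: issue SUB r2<-Add2 // r0:Add1,r1:9,r2:Add2,r3:5,r4:2
cycle 3: CDB Add1=1; issue ADD r0<-Add1 // r0:Add1,r1:9,r2:Add2,r3:5,r4:2
cycle 4: issue MUL r1<-Mul1 // r0:Add1,r1:Mul1,r2:Add2,r3:5,r4:2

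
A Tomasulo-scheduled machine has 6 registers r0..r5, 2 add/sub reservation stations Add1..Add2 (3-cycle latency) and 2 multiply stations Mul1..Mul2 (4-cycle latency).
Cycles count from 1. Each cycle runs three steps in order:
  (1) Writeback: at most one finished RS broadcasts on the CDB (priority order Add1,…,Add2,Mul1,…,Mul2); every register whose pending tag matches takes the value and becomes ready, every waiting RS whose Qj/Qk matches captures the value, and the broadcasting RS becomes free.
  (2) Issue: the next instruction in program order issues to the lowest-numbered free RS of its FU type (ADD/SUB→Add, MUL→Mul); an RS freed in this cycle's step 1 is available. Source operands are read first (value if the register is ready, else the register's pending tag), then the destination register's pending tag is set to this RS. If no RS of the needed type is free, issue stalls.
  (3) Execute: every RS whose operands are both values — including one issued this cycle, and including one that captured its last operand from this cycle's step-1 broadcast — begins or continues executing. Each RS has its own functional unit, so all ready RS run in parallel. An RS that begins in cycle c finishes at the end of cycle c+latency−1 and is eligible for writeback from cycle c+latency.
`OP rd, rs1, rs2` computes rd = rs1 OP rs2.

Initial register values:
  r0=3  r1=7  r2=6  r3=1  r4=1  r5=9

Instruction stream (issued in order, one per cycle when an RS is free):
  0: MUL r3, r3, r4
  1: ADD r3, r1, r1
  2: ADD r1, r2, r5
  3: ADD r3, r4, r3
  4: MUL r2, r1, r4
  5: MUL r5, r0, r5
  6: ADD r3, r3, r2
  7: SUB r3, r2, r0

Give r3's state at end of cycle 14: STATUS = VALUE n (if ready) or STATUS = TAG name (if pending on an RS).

STATUS = VALUE 12

c1: issue MUL r3<-Mul1 | r0:3,r1:7,r2:6,r3:Mul1,r4:1,r5:9
c2: issue ADD r3<-Add1 | r0:3,r1:7,r2:6,r3:Add1,r4:1,r5:9
c3: issue ADD r1<-Add2 | r0:3,r1:Add2,r2:6,r3:Add1,r4:1,r5:9
c4: stall | r0:3,r1:Add2,r2:6,r3:Add1,r4:1,r5:9
c5: CDB Add1=14; issue ADD r3<-Add1 | r0:3,r1:Add2,r2:6,r3:Add1,r4:1,r5:9
c6: CDB Add2=15; issue MUL r2<-Mul2 | r0:3,r1:15,r2:Mul2,r3:Add1,r4:1,r5:9
c7: CDB Mul1=1; issue MUL r5<-Mul1 | r0:3,r1:15,r2:Mul2,r3:Add1,r4:1,r5:Mul1
c8: CDB Add1=15; issue ADD r3<-Add1 | r0:3,r1:15,r2:Mul2,r3:Add1,r4:1,r5:Mul1
c9: issue SUB r3<-Add2 | r0:3,r1:15,r2:Mul2,r3:Add2,r4:1,r5:Mul1
c10: CDB Mul2=15 | r0:3,r1:15,r2:15,r3:Add2,r4:1,r5:Mul1
c11: CDB Mul1=27 | r0:3,r1:15,r2:15,r3:Add2,r4:1,r5:27
c12: - | r0:3,r1:15,r2:15,r3:Add2,r4:1,r5:27
c13: CDB Add1=30 | r0:3,r1:15,r2:15,r3:Add2,r4:1,r5:27
c14: CDB Add2=12 | r0:3,r1:15,r2:15,r3:12,r4:1,r5:27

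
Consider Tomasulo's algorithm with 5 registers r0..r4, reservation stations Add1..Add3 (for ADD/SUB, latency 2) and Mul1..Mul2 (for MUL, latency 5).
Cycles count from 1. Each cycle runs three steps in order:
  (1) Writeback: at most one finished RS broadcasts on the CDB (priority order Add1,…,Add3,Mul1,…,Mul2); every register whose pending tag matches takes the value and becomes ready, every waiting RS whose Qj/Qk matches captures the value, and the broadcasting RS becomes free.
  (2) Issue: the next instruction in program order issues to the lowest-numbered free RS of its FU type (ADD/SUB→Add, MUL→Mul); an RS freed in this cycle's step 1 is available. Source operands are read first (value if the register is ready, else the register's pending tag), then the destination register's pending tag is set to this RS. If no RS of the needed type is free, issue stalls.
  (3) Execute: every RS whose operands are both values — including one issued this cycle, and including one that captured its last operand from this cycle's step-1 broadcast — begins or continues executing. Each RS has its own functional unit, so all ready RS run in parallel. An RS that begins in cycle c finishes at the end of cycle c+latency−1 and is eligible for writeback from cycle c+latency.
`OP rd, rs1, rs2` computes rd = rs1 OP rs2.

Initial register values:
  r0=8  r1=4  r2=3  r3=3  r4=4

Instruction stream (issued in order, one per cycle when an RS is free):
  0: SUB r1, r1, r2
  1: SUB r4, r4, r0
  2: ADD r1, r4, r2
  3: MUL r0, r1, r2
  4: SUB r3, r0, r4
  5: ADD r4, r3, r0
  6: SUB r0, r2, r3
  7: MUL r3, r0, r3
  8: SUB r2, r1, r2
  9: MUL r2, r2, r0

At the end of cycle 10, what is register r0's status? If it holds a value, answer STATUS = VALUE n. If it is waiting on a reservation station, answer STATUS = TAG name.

STATUS = TAG Add3

  c1: issue SUB r1<-Add1  regs: r0:8,r1:Add1,r2:3,r3:3,r4:4
  c2: issue SUB r4<-Add2  regs: r0:8,r1:Add1,r2:3,r3:3,r4:Add2
  c3: CDB Add1=1; issue ADD r1<-Add1  regs: r0:8,r1:Add1,r2:3,r3:3,r4:Add2
  c4: CDB Add2=-4; issue MUL r0<-Mul1  regs: r0:Mul1,r1:Add1,r2:3,r3:3,r4:-4
  c5: issue SUB r3<-Add2  regs: r0:Mul1,r1:Add1,r2:3,r3:Add2,r4:-4
  c6: CDB Add1=-1; issue ADD r4<-Add1  regs: r0:Mul1,r1:-1,r2:3,r3:Add2,r4:Add1
  c7: issue SUB r0<-Add3  regs: r0:Add3,r1:-1,r2:3,r3:Add2,r4:Add1
  c8: issue MUL r3<-Mul2  regs: r0:Add3,r1:-1,r2:3,r3:Mul2,r4:Add1
  c9: stall  regs: r0:Add3,r1:-1,r2:3,r3:Mul2,r4:Add1
  c10: stall  regs: r0:Add3,r1:-1,r2:3,r3:Mul2,r4:Add1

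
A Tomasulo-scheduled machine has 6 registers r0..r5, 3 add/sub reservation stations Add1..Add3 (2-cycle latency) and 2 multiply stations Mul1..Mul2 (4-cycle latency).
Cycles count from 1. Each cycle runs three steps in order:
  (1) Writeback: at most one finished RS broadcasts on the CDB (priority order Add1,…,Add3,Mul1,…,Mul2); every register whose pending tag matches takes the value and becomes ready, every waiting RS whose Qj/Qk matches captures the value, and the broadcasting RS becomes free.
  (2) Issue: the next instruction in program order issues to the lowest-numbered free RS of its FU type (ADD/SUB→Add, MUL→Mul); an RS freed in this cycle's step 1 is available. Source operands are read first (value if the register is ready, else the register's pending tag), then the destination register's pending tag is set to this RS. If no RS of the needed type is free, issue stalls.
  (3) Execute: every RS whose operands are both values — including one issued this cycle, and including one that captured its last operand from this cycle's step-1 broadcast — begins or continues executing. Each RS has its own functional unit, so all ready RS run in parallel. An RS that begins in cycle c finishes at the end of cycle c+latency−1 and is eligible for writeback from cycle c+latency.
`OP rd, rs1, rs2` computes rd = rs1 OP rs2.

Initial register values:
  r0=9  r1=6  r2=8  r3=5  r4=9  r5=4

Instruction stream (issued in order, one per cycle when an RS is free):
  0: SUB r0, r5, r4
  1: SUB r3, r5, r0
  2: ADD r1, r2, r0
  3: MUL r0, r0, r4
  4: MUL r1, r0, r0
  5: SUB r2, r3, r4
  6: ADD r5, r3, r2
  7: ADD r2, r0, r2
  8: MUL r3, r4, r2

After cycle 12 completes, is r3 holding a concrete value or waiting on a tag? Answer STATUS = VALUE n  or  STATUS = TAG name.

cycle 1: issue SUB r0<-Add1 // r0:Add1,r1:6,r2:8,r3:5,r4:9,r5:4
cycle 2: issue SUB r3<-Add2 // r0:Add1,r1:6,r2:8,r3:Add2,r4:9,r5:4
cycle 3: CDB Add1=-5; issue ADD r1<-Add1 // r0:-5,r1:Add1,r2:8,r3:Add2,r4:9,r5:4
cycle 4: issue MUL r0<-Mul1 // r0:Mul1,r1:Add1,r2:8,r3:Add2,r4:9,r5:4
cycle 5: CDB Add1=3; issue MUL r1<-Mul2 // r0:Mul1,r1:Mul2,r2:8,r3:Add2,r4:9,r5:4
cycle 6: CDB Add2=9; issue SUB r2<-Add1 // r0:Mul1,r1:Mul2,r2:Add1,r3:9,r4:9,r5:4
cycle 7: issue ADD r5<-Add2 // r0:Mul1,r1:Mul2,r2:Add1,r3:9,r4:9,r5:Add2
cycle 8: CDB Add1=0; issue ADD r2<-Add1 // r0:Mul1,r1:Mul2,r2:Add1,r3:9,r4:9,r5:Add2
cycle 9: CDB Mul1=-45; issue MUL r3<-Mul1 // r0:-45,r1:Mul2,r2:Add1,r3:Mul1,r4:9,r5:Add2
cycle 10: CDB Add2=9 // r0:-45,r1:Mul2,r2:Add1,r3:Mul1,r4:9,r5:9
cycle 11: CDB Add1=-45 // r0:-45,r1:Mul2,r2:-45,r3:Mul1,r4:9,r5:9
cycle 12: - // r0:-45,r1:Mul2,r2:-45,r3:Mul1,r4:9,r5:9

STATUS = TAG Mul1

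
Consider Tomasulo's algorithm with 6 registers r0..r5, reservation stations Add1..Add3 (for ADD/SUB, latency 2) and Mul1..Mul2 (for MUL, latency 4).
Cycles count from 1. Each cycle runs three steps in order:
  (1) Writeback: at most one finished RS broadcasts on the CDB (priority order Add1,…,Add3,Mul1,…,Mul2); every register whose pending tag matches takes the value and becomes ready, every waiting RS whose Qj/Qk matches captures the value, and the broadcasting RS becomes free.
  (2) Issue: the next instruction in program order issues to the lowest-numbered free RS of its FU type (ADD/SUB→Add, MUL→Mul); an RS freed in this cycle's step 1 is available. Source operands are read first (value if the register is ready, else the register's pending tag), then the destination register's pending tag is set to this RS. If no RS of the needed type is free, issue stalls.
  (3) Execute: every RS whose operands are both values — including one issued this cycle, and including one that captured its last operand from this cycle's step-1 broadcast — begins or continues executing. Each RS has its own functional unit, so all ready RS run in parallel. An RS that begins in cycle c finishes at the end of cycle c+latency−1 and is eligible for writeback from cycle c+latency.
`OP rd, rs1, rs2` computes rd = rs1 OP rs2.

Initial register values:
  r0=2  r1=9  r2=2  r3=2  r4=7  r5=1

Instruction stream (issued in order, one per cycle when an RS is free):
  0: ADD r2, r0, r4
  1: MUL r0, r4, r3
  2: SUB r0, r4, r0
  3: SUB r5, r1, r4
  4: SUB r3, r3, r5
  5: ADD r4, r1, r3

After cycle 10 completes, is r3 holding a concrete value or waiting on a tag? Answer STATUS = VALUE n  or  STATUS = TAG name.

STATUS = VALUE 0

c1: issue ADD r2<-Add1 | r0:2,r1:9,r2:Add1,r3:2,r4:7,r5:1
c2: issue MUL r0<-Mul1 | r0:Mul1,r1:9,r2:Add1,r3:2,r4:7,r5:1
c3: CDB Add1=9; issue SUB r0<-Add1 | r0:Add1,r1:9,r2:9,r3:2,r4:7,r5:1
c4: issue SUB r5<-Add2 | r0:Add1,r1:9,r2:9,r3:2,r4:7,r5:Add2
c5: issue SUB r3<-Add3 | r0:Add1,r1:9,r2:9,r3:Add3,r4:7,r5:Add2
c6: CDB Add2=2; issue ADD r4<-Add2 | r0:Add1,r1:9,r2:9,r3:Add3,r4:Add2,r5:2
c7: CDB Mul1=14 | r0:Add1,r1:9,r2:9,r3:Add3,r4:Add2,r5:2
c8: CDB Add3=0 | r0:Add1,r1:9,r2:9,r3:0,r4:Add2,r5:2
c9: CDB Add1=-7 | r0:-7,r1:9,r2:9,r3:0,r4:Add2,r5:2
c10: CDB Add2=9 | r0:-7,r1:9,r2:9,r3:0,r4:9,r5:2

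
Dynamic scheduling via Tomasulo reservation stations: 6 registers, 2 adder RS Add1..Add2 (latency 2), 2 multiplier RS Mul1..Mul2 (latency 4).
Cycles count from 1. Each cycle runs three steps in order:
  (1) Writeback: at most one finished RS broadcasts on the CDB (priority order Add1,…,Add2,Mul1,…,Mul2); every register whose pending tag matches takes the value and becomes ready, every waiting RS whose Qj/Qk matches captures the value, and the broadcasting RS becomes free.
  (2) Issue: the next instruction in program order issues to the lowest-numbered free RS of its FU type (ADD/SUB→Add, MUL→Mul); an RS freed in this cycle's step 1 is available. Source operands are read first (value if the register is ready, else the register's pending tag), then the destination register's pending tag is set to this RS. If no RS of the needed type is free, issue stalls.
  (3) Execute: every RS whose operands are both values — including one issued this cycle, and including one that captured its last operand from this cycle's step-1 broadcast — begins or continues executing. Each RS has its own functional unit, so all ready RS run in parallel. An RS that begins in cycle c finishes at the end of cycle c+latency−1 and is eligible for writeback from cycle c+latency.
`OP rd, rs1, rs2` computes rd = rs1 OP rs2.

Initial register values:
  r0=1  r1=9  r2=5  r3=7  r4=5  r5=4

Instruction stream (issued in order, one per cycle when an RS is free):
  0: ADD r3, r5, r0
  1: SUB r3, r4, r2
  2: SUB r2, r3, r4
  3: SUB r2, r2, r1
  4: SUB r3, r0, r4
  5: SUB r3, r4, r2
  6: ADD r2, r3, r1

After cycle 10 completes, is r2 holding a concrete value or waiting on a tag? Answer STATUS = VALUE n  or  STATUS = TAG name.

STATUS = TAG Add2

c1: issue ADD r3<-Add1 | r0:1,r1:9,r2:5,r3:Add1,r4:5,r5:4
c2: issue SUB r3<-Add2 | r0:1,r1:9,r2:5,r3:Add2,r4:5,r5:4
c3: CDB Add1=5; issue SUB r2<-Add1 | r0:1,r1:9,r2:Add1,r3:Add2,r4:5,r5:4
c4: CDB Add2=0; issue SUB r2<-Add2 | r0:1,r1:9,r2:Add2,r3:0,r4:5,r5:4
c5: stall | r0:1,r1:9,r2:Add2,r3:0,r4:5,r5:4
c6: CDB Add1=-5; issue SUB r3<-Add1 | r0:1,r1:9,r2:Add2,r3:Add1,r4:5,r5:4
c7: stall | r0:1,r1:9,r2:Add2,r3:Add1,r4:5,r5:4
c8: CDB Add1=-4; issue SUB r3<-Add1 | r0:1,r1:9,r2:Add2,r3:Add1,r4:5,r5:4
c9: CDB Add2=-14; issue ADD r2<-Add2 | r0:1,r1:9,r2:Add2,r3:Add1,r4:5,r5:4
c10: - | r0:1,r1:9,r2:Add2,r3:Add1,r4:5,r5:4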